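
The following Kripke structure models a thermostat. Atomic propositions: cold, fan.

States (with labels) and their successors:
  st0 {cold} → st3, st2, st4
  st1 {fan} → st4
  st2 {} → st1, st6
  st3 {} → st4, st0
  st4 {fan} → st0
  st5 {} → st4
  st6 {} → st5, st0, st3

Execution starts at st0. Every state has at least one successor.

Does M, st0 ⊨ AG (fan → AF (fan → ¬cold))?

Holds

States satisfying fan → AF (fan → ¬cold): {st0, st1, st2, st3, st4, st5, st6}.
States satisfying AG (fan → AF (fan → ¬cold)): {st0, st1, st2, st3, st4, st5, st6}.
Every state reachable from st0 satisfies fan → AF (fan → ¬cold).
st0 ∈ Sat(AG (fan → AF (fan → ¬cold))).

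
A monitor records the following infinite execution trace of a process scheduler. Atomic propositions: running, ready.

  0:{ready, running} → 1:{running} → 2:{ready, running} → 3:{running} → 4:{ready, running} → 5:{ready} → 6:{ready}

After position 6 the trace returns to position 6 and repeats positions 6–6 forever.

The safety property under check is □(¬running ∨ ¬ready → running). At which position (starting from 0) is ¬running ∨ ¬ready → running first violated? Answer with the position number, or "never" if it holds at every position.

Check ¬running ∨ ¬ready → running at each position in order: 0 ✓, 1 ✓, 2 ✓, 3 ✓, 4 ✓.
At position 5 the labels are {ready}, so ¬running ∨ ¬ready → running is false there. This is the first violation.

5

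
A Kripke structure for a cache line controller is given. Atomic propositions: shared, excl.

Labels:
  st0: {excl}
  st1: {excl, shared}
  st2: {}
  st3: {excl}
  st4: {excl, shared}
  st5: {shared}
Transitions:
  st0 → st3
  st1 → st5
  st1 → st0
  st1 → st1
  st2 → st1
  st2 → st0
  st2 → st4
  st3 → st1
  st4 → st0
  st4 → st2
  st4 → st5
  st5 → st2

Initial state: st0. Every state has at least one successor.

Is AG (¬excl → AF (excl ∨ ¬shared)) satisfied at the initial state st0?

States satisfying ¬excl → AF (excl ∨ ¬shared): {st0, st1, st2, st3, st4, st5}.
States satisfying AG (¬excl → AF (excl ∨ ¬shared)): {st0, st1, st2, st3, st4, st5}.
Every state reachable from st0 satisfies ¬excl → AF (excl ∨ ¬shared).
st0 ∈ Sat(AG (¬excl → AF (excl ∨ ¬shared))).

Holds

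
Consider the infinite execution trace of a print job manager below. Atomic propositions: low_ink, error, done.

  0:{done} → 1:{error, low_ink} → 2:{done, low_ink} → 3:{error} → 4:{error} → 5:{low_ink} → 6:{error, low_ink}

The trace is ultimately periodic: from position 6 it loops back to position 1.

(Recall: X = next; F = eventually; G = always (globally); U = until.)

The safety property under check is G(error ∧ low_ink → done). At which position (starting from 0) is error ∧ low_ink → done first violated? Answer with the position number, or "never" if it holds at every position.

1

Check error ∧ low_ink → done at each position in order: 0 ✓.
At position 1 the labels are {error, low_ink}, so error ∧ low_ink → done is false there. This is the first violation.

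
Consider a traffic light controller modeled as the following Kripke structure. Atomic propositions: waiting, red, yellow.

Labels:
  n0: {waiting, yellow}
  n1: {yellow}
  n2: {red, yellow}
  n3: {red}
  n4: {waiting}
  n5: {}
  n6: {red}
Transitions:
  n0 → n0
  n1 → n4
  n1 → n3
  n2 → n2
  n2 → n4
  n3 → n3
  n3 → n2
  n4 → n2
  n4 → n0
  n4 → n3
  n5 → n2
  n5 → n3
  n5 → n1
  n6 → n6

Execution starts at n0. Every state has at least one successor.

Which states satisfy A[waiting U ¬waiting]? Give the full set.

States satisfying waiting: {n0, n4}.
States satisfying ¬waiting: {n1, n2, n3, n5, n6}.
States satisfying A[waiting U ¬waiting]: {n1, n2, n3, n5, n6}.

{n1, n2, n3, n5, n6}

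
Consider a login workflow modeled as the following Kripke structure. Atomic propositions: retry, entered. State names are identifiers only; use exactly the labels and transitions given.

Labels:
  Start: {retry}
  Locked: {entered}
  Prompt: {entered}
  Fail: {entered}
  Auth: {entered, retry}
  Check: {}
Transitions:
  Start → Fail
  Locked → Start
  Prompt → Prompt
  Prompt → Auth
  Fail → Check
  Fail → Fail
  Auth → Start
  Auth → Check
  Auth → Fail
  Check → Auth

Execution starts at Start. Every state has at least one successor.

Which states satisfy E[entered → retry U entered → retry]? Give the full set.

{Start, Auth, Check}

States satisfying entered → retry: {Start, Auth, Check}.
States satisfying E[entered → retry U entered → retry]: {Start, Auth, Check}.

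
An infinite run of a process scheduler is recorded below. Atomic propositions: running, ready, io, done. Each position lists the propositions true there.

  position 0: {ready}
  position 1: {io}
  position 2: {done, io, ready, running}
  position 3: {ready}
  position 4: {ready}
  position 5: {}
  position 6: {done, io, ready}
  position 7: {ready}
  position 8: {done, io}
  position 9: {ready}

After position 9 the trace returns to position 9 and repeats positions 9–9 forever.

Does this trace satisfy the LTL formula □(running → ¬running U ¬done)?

running → ¬running U ¬done must hold at every position from 0 onward. It fails at position 2, so □(running → ¬running U ¬done) is false.
Positions where running holds: 2.
Check ¬running U ¬done at each: 2→fails.

Violated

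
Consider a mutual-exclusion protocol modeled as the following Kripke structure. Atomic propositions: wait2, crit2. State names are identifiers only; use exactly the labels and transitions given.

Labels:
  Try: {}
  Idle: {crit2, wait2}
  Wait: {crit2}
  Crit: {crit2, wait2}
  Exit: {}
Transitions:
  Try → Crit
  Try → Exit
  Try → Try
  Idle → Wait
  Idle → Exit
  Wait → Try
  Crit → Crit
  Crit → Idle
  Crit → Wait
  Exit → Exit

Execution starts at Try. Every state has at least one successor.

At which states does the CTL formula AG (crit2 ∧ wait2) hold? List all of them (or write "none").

none

States satisfying crit2 ∧ wait2: {Idle, Crit}.
States satisfying AG (crit2 ∧ wait2): ∅.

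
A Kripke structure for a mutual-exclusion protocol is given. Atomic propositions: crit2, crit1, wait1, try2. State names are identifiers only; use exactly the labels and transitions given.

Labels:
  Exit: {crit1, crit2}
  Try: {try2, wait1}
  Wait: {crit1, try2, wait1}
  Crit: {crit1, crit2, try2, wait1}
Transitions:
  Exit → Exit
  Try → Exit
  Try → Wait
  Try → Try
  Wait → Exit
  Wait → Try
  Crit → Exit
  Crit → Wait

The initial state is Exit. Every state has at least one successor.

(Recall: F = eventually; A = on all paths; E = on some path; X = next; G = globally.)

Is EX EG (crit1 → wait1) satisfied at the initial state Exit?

States satisfying EG (crit1 → wait1): {Try, Wait, Crit}.
States satisfying EX EG (crit1 → wait1): {Try, Wait, Crit}.
No suitable path/successor from Exit witnesses the formula.
Exit ∉ Sat(EX EG (crit1 → wait1)).

No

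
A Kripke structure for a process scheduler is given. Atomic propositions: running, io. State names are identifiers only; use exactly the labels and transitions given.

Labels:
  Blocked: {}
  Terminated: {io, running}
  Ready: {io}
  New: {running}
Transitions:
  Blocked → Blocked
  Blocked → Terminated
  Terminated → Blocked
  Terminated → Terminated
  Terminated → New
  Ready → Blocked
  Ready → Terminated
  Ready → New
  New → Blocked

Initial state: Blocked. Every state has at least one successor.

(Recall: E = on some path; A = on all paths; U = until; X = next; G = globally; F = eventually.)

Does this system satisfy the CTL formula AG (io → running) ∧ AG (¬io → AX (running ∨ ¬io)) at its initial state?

Satisfied

States satisfying io → running: {Blocked, Terminated, New}.
States satisfying AG (io → running): {Blocked, Terminated, New}.
States satisfying ¬io → AX (running ∨ ¬io): {Blocked, Terminated, Ready, New}.
States satisfying AG (¬io → AX (running ∨ ¬io)): {Blocked, Terminated, Ready, New}.
States satisfying AG (io → running) ∧ AG (¬io → AX (running ∨ ¬io)): {Blocked, Terminated, New}.
Blocked ∈ Sat(AG (io → running) ∧ AG (¬io → AX (running ∨ ¬io))).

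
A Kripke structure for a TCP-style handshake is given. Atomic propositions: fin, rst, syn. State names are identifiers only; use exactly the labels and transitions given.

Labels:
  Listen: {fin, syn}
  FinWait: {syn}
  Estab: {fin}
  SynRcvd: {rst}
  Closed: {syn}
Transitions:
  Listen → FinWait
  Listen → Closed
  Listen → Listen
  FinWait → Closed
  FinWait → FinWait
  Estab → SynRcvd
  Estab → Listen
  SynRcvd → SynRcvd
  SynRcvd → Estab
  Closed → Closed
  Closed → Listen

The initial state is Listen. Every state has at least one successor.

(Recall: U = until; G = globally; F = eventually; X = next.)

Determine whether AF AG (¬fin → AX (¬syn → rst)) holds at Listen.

States satisfying AG (¬fin → AX (¬syn → rst)): {Listen, FinWait, Closed}.
States satisfying AF AG (¬fin → AX (¬syn → rst)): {Listen, FinWait, Closed}.
Listen ∈ Sat(AF AG (¬fin → AX (¬syn → rst))).

Satisfied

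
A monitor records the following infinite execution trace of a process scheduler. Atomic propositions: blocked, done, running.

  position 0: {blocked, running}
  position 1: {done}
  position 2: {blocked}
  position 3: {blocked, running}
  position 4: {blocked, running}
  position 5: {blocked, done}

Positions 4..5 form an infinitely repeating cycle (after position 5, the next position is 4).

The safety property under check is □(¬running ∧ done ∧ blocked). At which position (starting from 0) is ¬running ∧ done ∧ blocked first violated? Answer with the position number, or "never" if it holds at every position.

At position 0 the labels are {blocked, running}, so ¬running ∧ done ∧ blocked is false there. This is the first violation.

0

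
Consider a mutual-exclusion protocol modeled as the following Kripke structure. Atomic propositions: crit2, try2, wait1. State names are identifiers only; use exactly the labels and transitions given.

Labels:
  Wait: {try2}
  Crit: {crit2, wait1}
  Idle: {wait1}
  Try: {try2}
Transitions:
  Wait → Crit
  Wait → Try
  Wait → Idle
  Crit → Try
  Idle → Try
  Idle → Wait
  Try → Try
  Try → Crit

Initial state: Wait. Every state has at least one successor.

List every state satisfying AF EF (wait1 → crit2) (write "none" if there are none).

States satisfying EF (wait1 → crit2): {Wait, Crit, Idle, Try}.
States satisfying AF EF (wait1 → crit2): {Wait, Crit, Idle, Try}.

{Wait, Crit, Idle, Try}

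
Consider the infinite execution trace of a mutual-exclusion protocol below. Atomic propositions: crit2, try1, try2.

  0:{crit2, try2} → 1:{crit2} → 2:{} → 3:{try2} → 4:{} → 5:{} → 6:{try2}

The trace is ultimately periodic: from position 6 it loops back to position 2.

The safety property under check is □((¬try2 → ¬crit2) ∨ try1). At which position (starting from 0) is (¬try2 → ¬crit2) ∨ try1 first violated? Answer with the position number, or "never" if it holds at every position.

1

Check (¬try2 → ¬crit2) ∨ try1 at each position in order: 0 ✓.
At position 1 the labels are {crit2}, so (¬try2 → ¬crit2) ∨ try1 is false there. This is the first violation.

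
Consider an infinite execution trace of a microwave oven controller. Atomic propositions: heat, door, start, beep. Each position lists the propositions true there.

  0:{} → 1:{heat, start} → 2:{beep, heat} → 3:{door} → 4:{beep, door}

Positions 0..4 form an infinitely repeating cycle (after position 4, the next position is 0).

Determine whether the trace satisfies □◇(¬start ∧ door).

◇(¬start ∧ door) holds at every position 0..4, and those are all positions ever visited, so □◇(¬start ∧ door) holds.

Satisfied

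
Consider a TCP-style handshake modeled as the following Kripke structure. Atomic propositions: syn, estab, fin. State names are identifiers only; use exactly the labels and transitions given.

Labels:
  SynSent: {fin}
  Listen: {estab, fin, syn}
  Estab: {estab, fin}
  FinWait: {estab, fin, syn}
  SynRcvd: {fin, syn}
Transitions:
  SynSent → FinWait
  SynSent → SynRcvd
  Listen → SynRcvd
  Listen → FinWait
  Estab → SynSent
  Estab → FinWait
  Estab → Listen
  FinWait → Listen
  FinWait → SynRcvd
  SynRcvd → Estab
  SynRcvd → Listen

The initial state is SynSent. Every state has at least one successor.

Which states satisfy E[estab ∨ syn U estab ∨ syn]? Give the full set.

States satisfying estab ∨ syn: {Listen, Estab, FinWait, SynRcvd}.
States satisfying E[estab ∨ syn U estab ∨ syn]: {Listen, Estab, FinWait, SynRcvd}.

{Listen, Estab, FinWait, SynRcvd}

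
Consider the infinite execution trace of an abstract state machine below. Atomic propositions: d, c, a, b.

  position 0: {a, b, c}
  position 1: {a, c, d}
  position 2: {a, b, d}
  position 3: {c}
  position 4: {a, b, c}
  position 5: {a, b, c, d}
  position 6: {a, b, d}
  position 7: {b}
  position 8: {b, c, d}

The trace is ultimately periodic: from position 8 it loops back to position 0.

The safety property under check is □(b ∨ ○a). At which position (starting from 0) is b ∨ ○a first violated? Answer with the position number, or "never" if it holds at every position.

never

b ∨ ○a holds at every position 0..8, and those are all the positions the trace ever visits, so the invariant □(b ∨ ○a) is never violated.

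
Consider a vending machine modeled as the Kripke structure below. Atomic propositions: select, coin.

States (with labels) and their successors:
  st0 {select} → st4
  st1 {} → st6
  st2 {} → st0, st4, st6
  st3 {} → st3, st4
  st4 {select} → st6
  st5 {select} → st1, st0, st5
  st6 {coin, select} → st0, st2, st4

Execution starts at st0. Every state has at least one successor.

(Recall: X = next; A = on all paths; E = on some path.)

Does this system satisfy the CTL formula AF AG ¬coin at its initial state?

States satisfying AG ¬coin: ∅.
States satisfying AF AG ¬coin: ∅.
There is a path from st0 along which AG ¬coin never holds.
st0 ∉ Sat(AF AG ¬coin).

Does not hold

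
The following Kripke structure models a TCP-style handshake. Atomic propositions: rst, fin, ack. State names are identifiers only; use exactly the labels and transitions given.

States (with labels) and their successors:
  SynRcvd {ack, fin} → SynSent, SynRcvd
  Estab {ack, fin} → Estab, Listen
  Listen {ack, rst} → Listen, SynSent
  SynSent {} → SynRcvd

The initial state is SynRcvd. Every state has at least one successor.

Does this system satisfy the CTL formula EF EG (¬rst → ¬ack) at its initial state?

States satisfying EG (¬rst → ¬ack): {Listen}.
States satisfying EF EG (¬rst → ¬ack): {Estab, Listen}.
No suitable path/successor from SynRcvd witnesses the formula.
SynRcvd ∉ Sat(EF EG (¬rst → ¬ack)).

No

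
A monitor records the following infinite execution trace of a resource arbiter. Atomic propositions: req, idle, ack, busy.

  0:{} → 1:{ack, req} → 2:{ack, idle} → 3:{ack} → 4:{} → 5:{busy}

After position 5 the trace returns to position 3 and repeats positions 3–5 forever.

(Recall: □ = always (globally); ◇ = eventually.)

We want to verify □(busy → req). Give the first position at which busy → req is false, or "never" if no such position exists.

5

Check busy → req at each position in order: 0 ✓, 1 ✓, 2 ✓, 3 ✓, 4 ✓.
At position 5 the labels are {busy}, so busy → req is false there. This is the first violation.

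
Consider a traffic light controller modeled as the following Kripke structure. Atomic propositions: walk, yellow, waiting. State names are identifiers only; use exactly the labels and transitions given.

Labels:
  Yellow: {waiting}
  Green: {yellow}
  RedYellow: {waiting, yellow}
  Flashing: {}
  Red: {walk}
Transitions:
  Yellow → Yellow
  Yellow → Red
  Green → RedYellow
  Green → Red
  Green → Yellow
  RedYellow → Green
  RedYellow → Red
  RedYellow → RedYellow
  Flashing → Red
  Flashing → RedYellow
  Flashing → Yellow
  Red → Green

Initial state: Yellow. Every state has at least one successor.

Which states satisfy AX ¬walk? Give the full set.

States satisfying ¬walk: {Yellow, Green, RedYellow, Flashing}.
States satisfying AX ¬walk: {Red}.

{Red}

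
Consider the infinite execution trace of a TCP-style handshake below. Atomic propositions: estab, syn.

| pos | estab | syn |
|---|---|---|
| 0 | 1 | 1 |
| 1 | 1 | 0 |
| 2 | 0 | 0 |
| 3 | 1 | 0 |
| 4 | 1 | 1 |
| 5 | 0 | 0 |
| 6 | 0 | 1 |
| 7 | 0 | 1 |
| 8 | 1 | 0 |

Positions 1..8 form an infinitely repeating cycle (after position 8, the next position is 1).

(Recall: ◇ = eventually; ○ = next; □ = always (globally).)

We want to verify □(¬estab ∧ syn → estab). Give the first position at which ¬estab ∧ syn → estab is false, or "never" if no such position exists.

Check ¬estab ∧ syn → estab at each position in order: 0 ✓, 1 ✓, 2 ✓, 3 ✓, 4 ✓, 5 ✓.
At position 6 the labels are {syn}, so ¬estab ∧ syn → estab is false there. This is the first violation.

6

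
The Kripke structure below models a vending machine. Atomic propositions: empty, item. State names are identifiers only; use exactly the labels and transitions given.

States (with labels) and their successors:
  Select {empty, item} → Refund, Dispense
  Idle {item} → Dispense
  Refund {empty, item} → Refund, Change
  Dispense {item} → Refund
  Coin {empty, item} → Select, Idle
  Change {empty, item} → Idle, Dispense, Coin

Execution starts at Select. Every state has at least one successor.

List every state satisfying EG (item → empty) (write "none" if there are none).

{Select, Refund, Coin, Change}

States satisfying item → empty: {Select, Refund, Coin, Change}.
States satisfying EG (item → empty): {Select, Refund, Coin, Change}.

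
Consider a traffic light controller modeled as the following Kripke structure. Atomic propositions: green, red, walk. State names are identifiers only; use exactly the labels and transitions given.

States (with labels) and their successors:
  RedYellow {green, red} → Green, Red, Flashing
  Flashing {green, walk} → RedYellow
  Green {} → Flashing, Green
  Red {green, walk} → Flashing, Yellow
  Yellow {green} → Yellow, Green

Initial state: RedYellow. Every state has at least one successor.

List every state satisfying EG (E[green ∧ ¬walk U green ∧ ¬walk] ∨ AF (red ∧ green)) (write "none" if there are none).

States satisfying EG (E[green ∧ ¬walk U green ∧ ¬walk] ∨ AF (red ∧ green)): {RedYellow, Flashing, Yellow}.

{RedYellow, Flashing, Yellow}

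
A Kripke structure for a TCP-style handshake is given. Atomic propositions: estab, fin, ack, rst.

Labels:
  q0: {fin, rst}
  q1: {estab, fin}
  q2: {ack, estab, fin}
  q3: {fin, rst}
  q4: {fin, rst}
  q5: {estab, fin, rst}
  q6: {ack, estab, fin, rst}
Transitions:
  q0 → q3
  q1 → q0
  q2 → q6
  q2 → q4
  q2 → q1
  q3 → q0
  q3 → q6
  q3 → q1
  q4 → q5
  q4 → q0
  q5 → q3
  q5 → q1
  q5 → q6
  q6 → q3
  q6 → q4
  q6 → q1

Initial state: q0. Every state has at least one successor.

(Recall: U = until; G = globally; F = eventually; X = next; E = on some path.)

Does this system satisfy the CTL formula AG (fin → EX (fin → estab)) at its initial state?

No

States satisfying fin → EX (fin → estab): {q2, q3, q4, q5, q6}.
States satisfying AG (fin → EX (fin → estab)): ∅.
q0 is reachable from q0 and violates fin → EX (fin → estab), so AG fails at q0.
q0 ∉ Sat(AG (fin → EX (fin → estab))).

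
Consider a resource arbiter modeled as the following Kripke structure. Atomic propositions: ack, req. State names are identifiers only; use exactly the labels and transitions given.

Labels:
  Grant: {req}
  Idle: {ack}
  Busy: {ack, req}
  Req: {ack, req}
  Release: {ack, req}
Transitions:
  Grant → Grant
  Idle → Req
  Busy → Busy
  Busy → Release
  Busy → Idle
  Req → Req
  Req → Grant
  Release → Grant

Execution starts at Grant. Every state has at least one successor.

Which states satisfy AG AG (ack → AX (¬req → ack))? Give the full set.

States satisfying AG (ack → AX (¬req → ack)): {Grant, Idle, Busy, Req, Release}.
States satisfying AG AG (ack → AX (¬req → ack)): {Grant, Idle, Busy, Req, Release}.

{Grant, Idle, Busy, Req, Release}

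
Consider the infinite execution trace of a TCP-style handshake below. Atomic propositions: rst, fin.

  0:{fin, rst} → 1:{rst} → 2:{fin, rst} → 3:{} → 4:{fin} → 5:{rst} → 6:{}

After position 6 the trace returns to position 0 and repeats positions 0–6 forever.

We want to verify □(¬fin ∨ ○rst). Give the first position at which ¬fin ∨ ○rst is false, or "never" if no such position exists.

Check ¬fin ∨ ○rst at each position in order: 0 ✓, 1 ✓.
At position 2 the labels are {fin, rst} and the next position 3 has {}, so ¬fin ∨ ○rst is false there. This is the first violation.

2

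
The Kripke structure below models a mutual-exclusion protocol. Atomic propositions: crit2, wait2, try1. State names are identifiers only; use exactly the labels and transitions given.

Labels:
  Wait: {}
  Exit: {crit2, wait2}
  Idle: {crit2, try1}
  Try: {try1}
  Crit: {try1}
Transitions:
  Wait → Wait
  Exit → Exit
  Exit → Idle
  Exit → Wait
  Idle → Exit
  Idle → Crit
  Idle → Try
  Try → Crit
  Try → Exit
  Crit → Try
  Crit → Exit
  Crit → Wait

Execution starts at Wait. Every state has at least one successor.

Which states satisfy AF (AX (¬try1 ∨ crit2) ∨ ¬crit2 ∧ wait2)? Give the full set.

{Wait, Exit}

States satisfying AX (¬try1 ∨ crit2) ∨ ¬crit2 ∧ wait2: {Wait, Exit}.
States satisfying AF (AX (¬try1 ∨ crit2) ∨ ¬crit2 ∧ wait2): {Wait, Exit}.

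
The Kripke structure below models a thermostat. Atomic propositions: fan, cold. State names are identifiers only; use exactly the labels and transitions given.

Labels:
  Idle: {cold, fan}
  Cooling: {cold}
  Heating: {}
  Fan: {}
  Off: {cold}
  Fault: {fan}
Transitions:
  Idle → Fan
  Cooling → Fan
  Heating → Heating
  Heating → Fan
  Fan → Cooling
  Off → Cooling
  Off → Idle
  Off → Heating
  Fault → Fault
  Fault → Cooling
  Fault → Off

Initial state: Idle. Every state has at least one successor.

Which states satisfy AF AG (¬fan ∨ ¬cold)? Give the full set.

{Idle, Cooling, Heating, Fan, Off}

States satisfying AG (¬fan ∨ ¬cold): {Cooling, Heating, Fan}.
States satisfying AF AG (¬fan ∨ ¬cold): {Idle, Cooling, Heating, Fan, Off}.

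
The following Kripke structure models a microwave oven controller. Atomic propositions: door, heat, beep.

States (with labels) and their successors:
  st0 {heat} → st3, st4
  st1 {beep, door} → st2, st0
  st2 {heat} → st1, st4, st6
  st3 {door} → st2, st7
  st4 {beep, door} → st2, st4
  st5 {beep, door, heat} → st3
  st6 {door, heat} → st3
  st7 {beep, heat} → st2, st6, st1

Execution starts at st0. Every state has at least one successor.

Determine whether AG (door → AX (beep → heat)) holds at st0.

Violated

States satisfying door → AX (beep → heat): {st0, st1, st2, st3, st5, st6, st7}.
States satisfying AG (door → AX (beep → heat)): ∅.
st4 is reachable from st0 and violates door → AX (beep → heat), so AG fails at st0.
st0 ∉ Sat(AG (door → AX (beep → heat))).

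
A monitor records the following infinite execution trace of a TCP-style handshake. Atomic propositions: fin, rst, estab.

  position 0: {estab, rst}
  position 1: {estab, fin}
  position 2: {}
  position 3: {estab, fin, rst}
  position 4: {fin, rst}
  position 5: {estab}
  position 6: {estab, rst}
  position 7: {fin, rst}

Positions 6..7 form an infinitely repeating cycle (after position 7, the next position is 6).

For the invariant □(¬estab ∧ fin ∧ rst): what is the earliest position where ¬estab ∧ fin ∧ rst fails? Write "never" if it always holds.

At position 0 the labels are {estab, rst}, so ¬estab ∧ fin ∧ rst is false there. This is the first violation.

0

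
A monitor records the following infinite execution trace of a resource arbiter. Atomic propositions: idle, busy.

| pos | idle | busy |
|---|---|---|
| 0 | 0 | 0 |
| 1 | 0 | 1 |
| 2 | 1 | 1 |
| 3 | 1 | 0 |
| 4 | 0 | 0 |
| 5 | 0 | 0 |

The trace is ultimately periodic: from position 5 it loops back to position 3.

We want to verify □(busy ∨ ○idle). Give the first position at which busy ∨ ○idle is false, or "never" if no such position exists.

At position 0 the labels are {} and the next position 1 has {busy}, so busy ∨ ○idle is false there. This is the first violation.

0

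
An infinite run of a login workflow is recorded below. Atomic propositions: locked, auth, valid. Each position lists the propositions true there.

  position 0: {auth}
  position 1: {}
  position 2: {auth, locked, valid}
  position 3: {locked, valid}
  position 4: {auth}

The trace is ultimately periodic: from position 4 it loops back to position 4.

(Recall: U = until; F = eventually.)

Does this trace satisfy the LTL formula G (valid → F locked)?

Yes

valid → F locked holds at every position 0..4, and those are all positions ever visited, so G (valid → F locked) holds.
Positions where valid holds: 2, 3.
Check F locked at each: 2→ok, 3→ok.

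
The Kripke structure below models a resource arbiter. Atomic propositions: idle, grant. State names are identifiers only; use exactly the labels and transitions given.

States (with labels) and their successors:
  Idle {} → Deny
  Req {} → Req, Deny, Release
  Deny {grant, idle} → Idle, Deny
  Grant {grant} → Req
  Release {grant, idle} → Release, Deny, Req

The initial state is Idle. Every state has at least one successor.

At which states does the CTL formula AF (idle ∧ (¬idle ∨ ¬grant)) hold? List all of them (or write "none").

States satisfying idle ∧ (¬idle ∨ ¬grant): ∅.
States satisfying AF (idle ∧ (¬idle ∨ ¬grant)): ∅.

none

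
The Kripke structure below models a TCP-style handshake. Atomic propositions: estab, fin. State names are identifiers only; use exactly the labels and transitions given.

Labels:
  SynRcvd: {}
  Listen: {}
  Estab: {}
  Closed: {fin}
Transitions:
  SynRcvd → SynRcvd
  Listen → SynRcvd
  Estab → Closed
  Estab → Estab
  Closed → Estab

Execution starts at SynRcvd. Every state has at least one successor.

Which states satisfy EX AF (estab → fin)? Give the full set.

{SynRcvd, Listen, Estab, Closed}

States satisfying AF (estab → fin): {SynRcvd, Listen, Estab, Closed}.
States satisfying EX AF (estab → fin): {SynRcvd, Listen, Estab, Closed}.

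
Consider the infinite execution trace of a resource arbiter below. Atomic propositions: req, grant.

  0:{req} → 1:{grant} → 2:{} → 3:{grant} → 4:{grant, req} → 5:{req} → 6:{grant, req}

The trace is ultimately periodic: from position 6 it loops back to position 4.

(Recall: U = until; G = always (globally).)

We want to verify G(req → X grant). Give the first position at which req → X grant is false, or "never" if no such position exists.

4

Check req → X grant at each position in order: 0 ✓, 1 ✓, 2 ✓, 3 ✓.
At position 4 the labels are {grant, req} and the next position 5 has {req}, so req → X grant is false there. This is the first violation.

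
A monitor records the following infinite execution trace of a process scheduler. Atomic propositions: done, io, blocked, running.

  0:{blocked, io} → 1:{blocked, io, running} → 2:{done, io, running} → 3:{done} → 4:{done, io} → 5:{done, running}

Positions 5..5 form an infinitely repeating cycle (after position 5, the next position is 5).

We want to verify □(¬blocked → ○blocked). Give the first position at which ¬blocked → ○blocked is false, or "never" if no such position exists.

Check ¬blocked → ○blocked at each position in order: 0 ✓, 1 ✓.
At position 2 the labels are {done, io, running} and the next position 3 has {done}, so ¬blocked → ○blocked is false there. This is the first violation.

2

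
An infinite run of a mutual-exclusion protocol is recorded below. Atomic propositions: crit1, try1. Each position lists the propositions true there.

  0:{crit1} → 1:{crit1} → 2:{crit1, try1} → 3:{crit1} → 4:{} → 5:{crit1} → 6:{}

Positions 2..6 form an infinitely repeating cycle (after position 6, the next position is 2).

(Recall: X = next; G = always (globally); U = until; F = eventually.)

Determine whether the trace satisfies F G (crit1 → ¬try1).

Does not hold

G (crit1 → ¬try1) is false at every position 0..6, so it never becomes true and F G (crit1 → ¬try1) fails.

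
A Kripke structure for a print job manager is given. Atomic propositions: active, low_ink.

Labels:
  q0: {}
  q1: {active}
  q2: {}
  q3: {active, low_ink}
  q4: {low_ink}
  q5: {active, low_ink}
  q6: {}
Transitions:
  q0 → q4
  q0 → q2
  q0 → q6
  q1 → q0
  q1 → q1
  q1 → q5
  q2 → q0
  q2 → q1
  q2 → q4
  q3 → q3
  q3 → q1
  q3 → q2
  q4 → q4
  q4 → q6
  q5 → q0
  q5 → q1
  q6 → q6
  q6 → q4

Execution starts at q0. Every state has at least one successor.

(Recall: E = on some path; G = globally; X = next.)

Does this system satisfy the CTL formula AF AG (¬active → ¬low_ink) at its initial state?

States satisfying AG (¬active → ¬low_ink): ∅.
States satisfying AF AG (¬active → ¬low_ink): ∅.
There is a path from q0 along which AG (¬active → ¬low_ink) never holds.
q0 ∉ Sat(AF AG (¬active → ¬low_ink)).

Violated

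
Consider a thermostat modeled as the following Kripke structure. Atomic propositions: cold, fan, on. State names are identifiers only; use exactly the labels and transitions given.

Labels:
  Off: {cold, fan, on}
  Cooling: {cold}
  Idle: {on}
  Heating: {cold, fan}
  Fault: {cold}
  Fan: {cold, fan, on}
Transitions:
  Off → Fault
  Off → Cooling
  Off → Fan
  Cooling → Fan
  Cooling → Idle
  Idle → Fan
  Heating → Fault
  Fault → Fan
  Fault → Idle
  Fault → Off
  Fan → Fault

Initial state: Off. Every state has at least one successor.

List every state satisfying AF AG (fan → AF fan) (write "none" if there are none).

{Off, Cooling, Idle, Heating, Fault, Fan}

States satisfying AG (fan → AF fan): {Off, Cooling, Idle, Heating, Fault, Fan}.
States satisfying AF AG (fan → AF fan): {Off, Cooling, Idle, Heating, Fault, Fan}.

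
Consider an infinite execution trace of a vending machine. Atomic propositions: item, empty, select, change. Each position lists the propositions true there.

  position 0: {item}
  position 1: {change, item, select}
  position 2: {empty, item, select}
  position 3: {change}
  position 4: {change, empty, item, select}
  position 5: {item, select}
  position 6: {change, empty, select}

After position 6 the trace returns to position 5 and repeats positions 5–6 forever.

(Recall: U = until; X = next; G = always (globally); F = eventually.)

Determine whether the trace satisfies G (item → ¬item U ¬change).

item → ¬item U ¬change must hold at every position from 0 onward. It fails at position 1, so G (item → ¬item U ¬change) is false.
Positions where item holds: 0, 1, 2, 4, 5.
Check ¬item U ¬change at each: 0→ok, 1→fails, 2→ok, 4→fails, 5→ok.

No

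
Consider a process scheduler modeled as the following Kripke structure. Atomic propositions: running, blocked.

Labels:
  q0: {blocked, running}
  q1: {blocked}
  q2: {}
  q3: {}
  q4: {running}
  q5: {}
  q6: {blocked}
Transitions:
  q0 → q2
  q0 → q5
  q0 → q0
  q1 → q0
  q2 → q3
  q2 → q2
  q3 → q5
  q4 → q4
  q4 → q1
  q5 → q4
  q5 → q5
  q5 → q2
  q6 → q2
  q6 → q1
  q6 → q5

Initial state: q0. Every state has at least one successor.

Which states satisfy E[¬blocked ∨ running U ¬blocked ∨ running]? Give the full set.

{q0, q2, q3, q4, q5}

States satisfying ¬blocked ∨ running: {q0, q2, q3, q4, q5}.
States satisfying E[¬blocked ∨ running U ¬blocked ∨ running]: {q0, q2, q3, q4, q5}.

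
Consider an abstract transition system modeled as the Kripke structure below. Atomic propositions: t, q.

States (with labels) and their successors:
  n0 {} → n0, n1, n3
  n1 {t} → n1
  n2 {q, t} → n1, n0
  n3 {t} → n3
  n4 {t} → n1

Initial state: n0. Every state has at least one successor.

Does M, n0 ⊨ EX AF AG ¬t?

Violated

States satisfying AF AG ¬t: ∅.
States satisfying EX AF AG ¬t: ∅.
No suitable path/successor from n0 witnesses the formula.
n0 ∉ Sat(EX AF AG ¬t).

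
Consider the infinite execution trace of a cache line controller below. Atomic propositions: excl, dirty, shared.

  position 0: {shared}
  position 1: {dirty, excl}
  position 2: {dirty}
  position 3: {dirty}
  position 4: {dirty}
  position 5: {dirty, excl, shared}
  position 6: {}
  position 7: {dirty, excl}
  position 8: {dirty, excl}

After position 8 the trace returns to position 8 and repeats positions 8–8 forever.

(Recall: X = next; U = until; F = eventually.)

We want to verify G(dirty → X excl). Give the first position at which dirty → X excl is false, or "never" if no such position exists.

1

Check dirty → X excl at each position in order: 0 ✓.
At position 1 the labels are {dirty, excl} and the next position 2 has {dirty}, so dirty → X excl is false there. This is the first violation.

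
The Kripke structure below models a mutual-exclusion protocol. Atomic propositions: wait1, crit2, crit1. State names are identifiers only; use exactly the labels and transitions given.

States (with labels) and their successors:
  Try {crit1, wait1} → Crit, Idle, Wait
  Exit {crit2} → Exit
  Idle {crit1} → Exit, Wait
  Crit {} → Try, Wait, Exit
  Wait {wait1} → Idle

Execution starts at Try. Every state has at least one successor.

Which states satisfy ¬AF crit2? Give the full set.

{Try, Idle, Crit, Wait}

States satisfying crit2: {Exit}.
States satisfying AF crit2: {Exit}.
States satisfying ¬AF crit2: {Try, Idle, Crit, Wait}.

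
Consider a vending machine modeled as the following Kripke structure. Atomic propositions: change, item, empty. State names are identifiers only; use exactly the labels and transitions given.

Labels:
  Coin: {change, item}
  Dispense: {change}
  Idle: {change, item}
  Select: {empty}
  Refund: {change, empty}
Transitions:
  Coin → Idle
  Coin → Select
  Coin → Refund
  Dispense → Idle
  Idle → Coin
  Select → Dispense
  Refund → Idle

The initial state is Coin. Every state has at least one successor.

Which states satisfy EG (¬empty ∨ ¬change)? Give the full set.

States satisfying ¬empty ∨ ¬change: {Coin, Dispense, Idle, Select}.
States satisfying EG (¬empty ∨ ¬change): {Coin, Dispense, Idle, Select}.

{Coin, Dispense, Idle, Select}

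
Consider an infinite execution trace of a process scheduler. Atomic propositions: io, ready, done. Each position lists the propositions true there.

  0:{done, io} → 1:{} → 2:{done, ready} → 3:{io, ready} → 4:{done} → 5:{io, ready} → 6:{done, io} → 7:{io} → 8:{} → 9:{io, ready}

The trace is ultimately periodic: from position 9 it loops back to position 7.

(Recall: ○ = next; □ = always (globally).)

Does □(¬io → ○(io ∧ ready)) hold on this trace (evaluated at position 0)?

Violated

¬io → ○(io ∧ ready) must hold at every position from 0 onward. It fails at position 1, so □(¬io → ○(io ∧ ready)) is false.
Positions where ¬io holds: 1, 2, 4, 8.
Check ○(io ∧ ready) at each: 1→fails, 2→ok, 4→ok, 8→ok.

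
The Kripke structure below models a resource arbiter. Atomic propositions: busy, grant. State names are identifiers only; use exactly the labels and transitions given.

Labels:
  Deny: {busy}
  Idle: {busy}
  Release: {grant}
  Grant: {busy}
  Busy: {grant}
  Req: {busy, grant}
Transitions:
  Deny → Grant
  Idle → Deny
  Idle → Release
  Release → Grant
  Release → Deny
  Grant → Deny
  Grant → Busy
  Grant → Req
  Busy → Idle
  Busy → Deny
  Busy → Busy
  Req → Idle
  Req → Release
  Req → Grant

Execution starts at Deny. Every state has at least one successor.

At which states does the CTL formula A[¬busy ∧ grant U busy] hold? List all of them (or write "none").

States satisfying ¬busy ∧ grant: {Release, Busy}.
States satisfying busy: {Deny, Idle, Grant, Req}.
States satisfying A[¬busy ∧ grant U busy]: {Deny, Idle, Release, Grant, Req}.

{Deny, Idle, Release, Grant, Req}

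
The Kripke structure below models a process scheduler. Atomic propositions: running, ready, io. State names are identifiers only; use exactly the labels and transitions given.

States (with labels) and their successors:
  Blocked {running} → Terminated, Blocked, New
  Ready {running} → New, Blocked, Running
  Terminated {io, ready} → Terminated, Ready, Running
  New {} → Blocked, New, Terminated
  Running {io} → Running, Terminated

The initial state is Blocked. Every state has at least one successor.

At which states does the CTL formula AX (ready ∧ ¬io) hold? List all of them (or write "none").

States satisfying ready ∧ ¬io: ∅.
States satisfying AX (ready ∧ ¬io): ∅.

none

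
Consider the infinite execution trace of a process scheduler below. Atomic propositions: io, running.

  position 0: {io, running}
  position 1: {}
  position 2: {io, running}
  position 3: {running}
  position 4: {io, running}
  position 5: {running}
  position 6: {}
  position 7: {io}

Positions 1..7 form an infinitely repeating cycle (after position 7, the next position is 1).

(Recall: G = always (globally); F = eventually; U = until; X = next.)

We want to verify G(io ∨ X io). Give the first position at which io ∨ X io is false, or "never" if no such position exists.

Check io ∨ X io at each position in order: 0 ✓, 1 ✓, 2 ✓, 3 ✓, 4 ✓.
At position 5 the labels are {running} and the next position 6 has {}, so io ∨ X io is false there. This is the first violation.

5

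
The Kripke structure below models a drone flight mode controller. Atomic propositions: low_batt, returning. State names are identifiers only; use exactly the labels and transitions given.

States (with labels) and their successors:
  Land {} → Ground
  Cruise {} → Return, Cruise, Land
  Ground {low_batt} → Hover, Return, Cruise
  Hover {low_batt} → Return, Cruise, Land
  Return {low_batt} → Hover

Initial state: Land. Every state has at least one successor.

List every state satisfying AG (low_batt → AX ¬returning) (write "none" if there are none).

States satisfying low_batt → AX ¬returning: {Land, Cruise, Ground, Hover, Return}.
States satisfying AG (low_batt → AX ¬returning): {Land, Cruise, Ground, Hover, Return}.

{Land, Cruise, Ground, Hover, Return}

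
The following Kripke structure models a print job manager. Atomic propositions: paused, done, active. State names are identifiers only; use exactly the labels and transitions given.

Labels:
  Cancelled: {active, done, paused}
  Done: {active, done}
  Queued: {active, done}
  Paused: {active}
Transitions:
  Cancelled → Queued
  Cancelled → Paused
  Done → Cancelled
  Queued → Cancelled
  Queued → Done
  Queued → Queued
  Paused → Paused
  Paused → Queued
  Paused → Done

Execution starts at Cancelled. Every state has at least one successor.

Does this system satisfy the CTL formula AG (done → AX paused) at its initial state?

No

States satisfying done → AX paused: {Done, Paused}.
States satisfying AG (done → AX paused): ∅.
Cancelled is reachable from Cancelled and violates done → AX paused, so AG fails at Cancelled.
Cancelled ∉ Sat(AG (done → AX paused)).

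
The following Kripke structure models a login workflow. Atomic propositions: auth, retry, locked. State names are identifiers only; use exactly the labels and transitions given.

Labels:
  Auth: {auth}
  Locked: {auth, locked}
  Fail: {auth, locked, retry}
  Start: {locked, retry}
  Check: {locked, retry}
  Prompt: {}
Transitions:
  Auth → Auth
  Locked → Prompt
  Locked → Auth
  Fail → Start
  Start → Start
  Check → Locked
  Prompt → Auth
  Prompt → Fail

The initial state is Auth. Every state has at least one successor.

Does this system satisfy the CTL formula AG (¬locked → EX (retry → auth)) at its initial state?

Yes

States satisfying ¬locked → EX (retry → auth): {Auth, Locked, Fail, Start, Check, Prompt}.
States satisfying AG (¬locked → EX (retry → auth)): {Auth, Locked, Fail, Start, Check, Prompt}.
Every state reachable from Auth satisfies ¬locked → EX (retry → auth).
Auth ∈ Sat(AG (¬locked → EX (retry → auth))).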